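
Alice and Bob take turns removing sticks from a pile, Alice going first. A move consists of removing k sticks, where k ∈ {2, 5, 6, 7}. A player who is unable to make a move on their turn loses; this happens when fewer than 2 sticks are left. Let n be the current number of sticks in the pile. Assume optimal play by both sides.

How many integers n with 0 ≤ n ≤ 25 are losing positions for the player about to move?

Work bottom-up. With no move the player to move loses. Otherwise the position is W if at least one move leads to an L position for the opponent, and L if every move leads to a W.
n=0: no move → L
n=1: no move → L
n=2: W (go to 0, an L position)
n=3: W (go to 1, an L position)
n=4: L (sole option 2(W) is W)
n=5: W (go to 0, an L position)
n=6: W (go to 4, an L position)
n=7: W (go to 1, an L position)
n=8: W (go to 1, an L position)
n=9: W (go to 4, an L position)
n=10: W (go to 4, an L position)
n=11: W (go to 4, an L position)
n=12: L (options 10(W), 7(W), 6(W), 5(W) are all W)
n=13: L (options 11(W), 8(W), 7(W), 6(W) are all W)
n=14: W (go to 12, an L position)
n=15: W (go to 13, an L position)
n=16: L (options 14(W), 11(W), 10(W), 9(W) are all W)
n=17: W (go to 12, an L position)
n=18: W (go to 16, an L position)
n=19: W (go to 13, an L position)
n=20: W (go to 13, an L position)
n=21: W (go to 16, an L position)
n=22: W (go to 16, an L position)
n=23: W (go to 16, an L position)
n=24: L (options 22(W), 19(W), 18(W), 17(W) are all W)
n=25: L (options 23(W), 20(W), 19(W), 18(W) are all W)
L entries with 0 ≤ n ≤ 25: n = 0, 1, 4, 12, 13, 16, 24, 25; that makes 8.

8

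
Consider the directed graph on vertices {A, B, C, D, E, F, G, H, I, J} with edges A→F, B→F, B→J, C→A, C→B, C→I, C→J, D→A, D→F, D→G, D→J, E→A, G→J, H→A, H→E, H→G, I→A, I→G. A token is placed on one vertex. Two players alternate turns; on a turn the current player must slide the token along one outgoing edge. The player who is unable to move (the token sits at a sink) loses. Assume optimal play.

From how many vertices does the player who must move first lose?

4

Compute win/loss labels from the base case upward. A position with no move is L. Any other position is W if it can reach an L in one move, else L.
Every edge goes from a vertex to one that appears earlier in the order J, F, G, A, D, I, E, B, C, H, so processing vertices in that order labels each vertex after all of its successors.
J: no outgoing edge → L
F: no outgoing edge → L
G: can move to J, which is L ⇒ W
A: can move to F, which is L ⇒ W
D: can move to F, which is L ⇒ W
I: moves to A(W), G(W); every one is W ⇒ L
E: the only move is to A(W), a W ⇒ L
B: can move to F, which is L ⇒ W
C: can move to I, which is L ⇒ W
H: can move to E, which is L ⇒ W
The L vertices are E, F, I, J; that is 4 in all.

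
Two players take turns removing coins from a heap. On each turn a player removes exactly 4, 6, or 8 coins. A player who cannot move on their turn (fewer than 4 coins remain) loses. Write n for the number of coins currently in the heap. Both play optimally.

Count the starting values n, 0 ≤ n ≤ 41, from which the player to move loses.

Classify positions by backward induction: terminal positions (no move available) are L. From any other position, the mover wins iff some move reaches an L.
n=0: no move → L
n=1: no move → L
n=2: no move → L
n=3: no move → L
n=4: →0(L), so W
n=5: →1(L), so W
n=6: →2(L), so W
n=7: →3(L), so W
n=8: →2(L), so W
n=9: →3(L), so W
n=10: →2(L), so W
n=11: →3(L), so W
n=12: →8(W), 6(W), 4(W) — all W, so L
n=13: →9(W), 7(W), 5(W) — all W, so L
n=14: →10(W), 8(W), 6(W) — all W, so L
n=15: →11(W), 9(W), 7(W) — all W, so L
n=16: →12(L), so W
n=17: →13(L), so W
n=18: →14(L), so W
n=19: →15(L), so W
n=20: →14(L), so W
n=21: →15(L), so W
n=22: →14(L), so W
n=23: →15(L), so W
n=24: →20(W), 18(W), 16(W) — all W, so L
n=25: →21(W), 19(W), 17(W) — all W, so L
n=26: →22(W), 20(W), 18(W) — all W, so L
n=27: →23(W), 21(W), 19(W) — all W, so L
n=28: →24(L), so W
n=29: →25(L), so W
n=30: →26(L), so W
n=31: →27(L), so W
n=32: →26(L), so W
n=33: →27(L), so W
n=34: →26(L), so W
n=35: →27(L), so W
n=36: →32(W), 30(W), 28(W) — all W, so L
n=37: →33(W), 31(W), 29(W) — all W, so L
n=38: →34(W), 32(W), 30(W) — all W, so L
n=39: →35(W), 33(W), 31(W) — all W, so L
n=40: →36(L), so W
n=41: →37(L), so W
L entries with 0 ≤ n ≤ 41: n = 0, 1, 2, 3, 12, 13, 14, 15, 24, 25, 26, 27, 36, 37, 38, 39; that makes 16.

16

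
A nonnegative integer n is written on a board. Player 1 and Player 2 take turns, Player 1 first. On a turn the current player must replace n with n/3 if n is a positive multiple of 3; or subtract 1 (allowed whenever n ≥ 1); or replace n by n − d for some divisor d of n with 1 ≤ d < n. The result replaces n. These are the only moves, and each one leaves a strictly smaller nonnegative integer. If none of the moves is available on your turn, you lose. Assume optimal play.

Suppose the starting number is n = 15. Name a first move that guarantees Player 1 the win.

Move to 5.

Use the standard recursion: the mover loses at a terminal position; elsewhere, the mover wins exactly when some move hands the opponent an L position.
n=0: no move → L
n=1: →0(L), so W
n=2: →1(W) only, which is W, so L
n=3: →2(L), so W
n=4: →2(L), so W
n=5: →4(W) only, which is W, so L
n=6: →2(L), so W
n=7: →6(W) only, which is W, so L
n=8: →7(L), so W
n=9: →3(W), 6(W), 8(W) — all W, so L
n=10: →5(L), so W
n=11: →10(W) only, which is W, so L
n=12: →9(L), so W
n=13: →12(W) only, which is W, so L
n=14: →7(L), so W
n=15: →5(L), so W
From 15, the L positions reachable in one move are: 5.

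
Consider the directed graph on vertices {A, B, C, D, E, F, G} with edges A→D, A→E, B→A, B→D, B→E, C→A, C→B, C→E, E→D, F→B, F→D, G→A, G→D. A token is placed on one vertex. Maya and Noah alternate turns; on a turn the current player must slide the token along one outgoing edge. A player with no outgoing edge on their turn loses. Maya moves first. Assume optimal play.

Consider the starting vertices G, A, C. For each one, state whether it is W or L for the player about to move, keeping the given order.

G: W, A: W, C: L

Compute win/loss labels from the base case upward. A position with no move is L. Any other position is W if it can reach an L in one move, else L.
Every edge goes from a vertex to one that appears earlier in the order D, E, A, B, C, G, F, so processing vertices in that order labels each vertex after all of its successors.
D: no outgoing edge → L
E: W (go to D, an L position)
A: W (go to D, an L position)
B: W (go to D, an L position)
C: L (options B(W), A(W), E(W) are all W)
G: W (go to D, an L position)
F: W (go to D, an L position)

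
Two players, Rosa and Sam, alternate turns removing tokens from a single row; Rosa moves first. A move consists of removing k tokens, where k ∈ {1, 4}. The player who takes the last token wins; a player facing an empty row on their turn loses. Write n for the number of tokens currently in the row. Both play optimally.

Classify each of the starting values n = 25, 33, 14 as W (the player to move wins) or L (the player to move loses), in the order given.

Use the standard recursion: the mover loses at a terminal position; elsewhere, the mover wins exactly when some move hands the opponent an L position.
n=0: no move → L
n=1: →0(L), so W
n=2: →1(W) only, which is W, so L
n=3: →2(L), so W
n=4: →0(L), so W
n=5: →4(W), 1(W) — all W, so L
n=6: →5(L), so W
n=7: →6(W), 3(W) — all W, so L
n=8: →7(L), so W
n=9: →5(L), so W
n=10: →9(W), 6(W) — all W, so L
n=11: →10(L), so W
n=12: →11(W), 8(W) — all W, so L
n=13: →12(L), so W
n=14: →10(L), so W
n=15: →14(W), 11(W) — all W, so L
n=16: →15(L), so W
n=17: →16(W), 13(W) — all W, so L
n=18: →17(L), so W
n=19: →15(L), so W
n=20: →19(W), 16(W) — all W, so L
n=21: →20(L), so W
n=22: →21(W), 18(W) — all W, so L
n=23: →22(L), so W
n=24: →20(L), so W
n=25: →24(W), 21(W) — all W, so L
n=26: →25(L), so W
n=27: →26(W), 23(W) — all W, so L
n=28: →27(L), so W
n=29: →25(L), so W
n=30: →29(W), 26(W) — all W, so L
n=31: →30(L), so W
n=32: →31(W), 28(W) — all W, so L
n=33: →32(L), so W

25: L, 33: W, 14: W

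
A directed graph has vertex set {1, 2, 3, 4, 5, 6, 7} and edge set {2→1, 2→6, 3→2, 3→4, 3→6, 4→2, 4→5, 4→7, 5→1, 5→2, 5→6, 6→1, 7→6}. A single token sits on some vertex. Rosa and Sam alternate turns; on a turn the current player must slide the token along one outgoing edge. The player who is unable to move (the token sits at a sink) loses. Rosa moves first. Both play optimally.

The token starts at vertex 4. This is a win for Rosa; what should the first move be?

Label each position W (a win for the player to move) or L (a loss). A position with no legal move is L; any other position is W exactly when some move reaches an L, and L when every move reaches a W.
Every edge goes from a vertex to one that appears earlier in the order 1, 6, 7, 2, 5, 4, 3, so processing vertices in that order labels each vertex after all of its successors.
1: no outgoing edge → L
6: →1(L), so W
7: →6(W) only, which is W, so L
2: →1(L), so W
5: →1(L), so W
4: →7(L), so W
3: →4(W), 2(W), 6(W) — all W, so L
From 4, the L positions reachable in one move are: 7.

Move to 7.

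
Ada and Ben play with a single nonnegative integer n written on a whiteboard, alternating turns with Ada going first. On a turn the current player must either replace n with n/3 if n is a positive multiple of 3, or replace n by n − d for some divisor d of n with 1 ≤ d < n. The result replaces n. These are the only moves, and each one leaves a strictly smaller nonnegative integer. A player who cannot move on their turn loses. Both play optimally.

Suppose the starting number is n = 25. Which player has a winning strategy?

Work bottom-up. With no move the player to move loses. Otherwise the position is W if at least one move leads to an L position for the opponent, and L if every move leads to a W.
n=0: no move → L
n=1: no move → L
n=2: can move to 1, which is L ⇒ W
n=3: can move to 1, which is L ⇒ W
n=4: moves to 2(W), 3(W); every one is W ⇒ L
n=5: can move to 4, which is L ⇒ W
n=6: can move to 4, which is L ⇒ W
n=7: the only move is to 6(W), a W ⇒ L
n=8: can move to 4, which is L ⇒ W
n=9: moves to 3(W), 6(W), 8(W); every one is W ⇒ L
n=10: can move to 9, which is L ⇒ W
n=11: the only move is to 10(W), a W ⇒ L
n=12: can move to 4, which is L ⇒ W
n=13: the only move is to 12(W), a W ⇒ L
n=14: can move to 7, which is L ⇒ W
n=15: moves to 5(W), 10(W), 12(W), 14(W); every one is W ⇒ L
n=16: can move to 15, which is L ⇒ W
n=17: the only move is to 16(W), a W ⇒ L
n=18: can move to 9, which is L ⇒ W
n=19: the only move is to 18(W), a W ⇒ L
n=20: can move to 15, which is L ⇒ W
n=21: can move to 7, which is L ⇒ W
n=22: can move to 11, which is L ⇒ W
n=23: the only move is to 22(W), a W ⇒ L
n=24: can move to 23, which is L ⇒ W
n=25: moves to 20(W), 24(W); every one is W ⇒ L
The starting position 25 is L: whatever Ada does, the opponent receives a W position.

Ben wins.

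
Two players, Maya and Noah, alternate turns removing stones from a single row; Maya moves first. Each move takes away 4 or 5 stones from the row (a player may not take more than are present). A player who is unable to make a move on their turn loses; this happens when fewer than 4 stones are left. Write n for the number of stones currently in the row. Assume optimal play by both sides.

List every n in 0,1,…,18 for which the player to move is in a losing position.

0, 1, 2, 3, 9, 10, 11, 12, 18

Label each position W (a win for the player to move) or L (a loss). A position with no legal move is L; any other position is W exactly when some move reaches an L, and L when every move reaches a W.
n=0: no move → L
n=1: no move → L
n=2: no move → L
n=3: no move → L
n=4: reaches L-position 0 → W
n=5: reaches L-position 1 → W
n=6: reaches L-position 2 → W
n=7: reaches L-position 3 → W
n=8: reaches L-position 3 → W
n=9: only reaches 5(W), 4(W), all W → L
n=10: only reaches 6(W), 5(W), all W → L
n=11: only reaches 7(W), 6(W), all W → L
n=12: only reaches 8(W), 7(W), all W → L
n=13: reaches L-position 9 → W
n=14: reaches L-position 10 → W
n=15: reaches L-position 11 → W
n=16: reaches L-position 12 → W
n=17: reaches L-position 12 → W
n=18: only reaches 14(W), 13(W), all W → L
The losing starting values of n are exactly the entries labelled L in this table (9 of them).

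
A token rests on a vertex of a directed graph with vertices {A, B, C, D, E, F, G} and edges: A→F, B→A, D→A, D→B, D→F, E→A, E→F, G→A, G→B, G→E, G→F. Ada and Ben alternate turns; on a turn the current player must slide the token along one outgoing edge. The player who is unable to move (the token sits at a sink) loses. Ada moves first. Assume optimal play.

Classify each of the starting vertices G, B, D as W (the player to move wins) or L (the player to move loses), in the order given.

G: W, B: L, D: W

Positions with no move are L. A position that does have a move is losing for the player to move precisely when every available move leads to a winning position for the opponent. Fill in the labels:
Every edge goes from a vertex to one that appears earlier in the order F, C, A, E, B, D, G, so processing vertices in that order labels each vertex after all of its successors.
F: no outgoing edge → L
C: no outgoing edge → L
A: can move to F, which is L ⇒ W
E: can move to F, which is L ⇒ W
B: the only move is to A(W), a W ⇒ L
D: can move to B, which is L ⇒ W
G: can move to B, which is L ⇒ W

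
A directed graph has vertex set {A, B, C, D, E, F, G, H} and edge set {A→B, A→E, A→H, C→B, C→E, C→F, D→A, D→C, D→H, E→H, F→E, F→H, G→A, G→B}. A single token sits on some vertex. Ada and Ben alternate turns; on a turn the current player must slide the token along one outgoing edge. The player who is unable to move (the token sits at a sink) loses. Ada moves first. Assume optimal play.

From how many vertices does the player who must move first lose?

2

Work bottom-up. With no move the player to move loses. Otherwise the position is W if at least one move leads to an L position for the opponent, and L if every move leads to a W.
Every edge goes from a vertex to one that appears earlier in the order H, B, E, A, F, C, G, D, so processing vertices in that order labels each vertex after all of its successors.
H: no outgoing edge → L
B: no outgoing edge → L
E: W (go to H, an L position)
A: W (go to B, an L position)
F: W (go to H, an L position)
C: W (go to B, an L position)
G: W (go to B, an L position)
D: W (go to H, an L position)
The L vertices are B, H; that is 2 in all.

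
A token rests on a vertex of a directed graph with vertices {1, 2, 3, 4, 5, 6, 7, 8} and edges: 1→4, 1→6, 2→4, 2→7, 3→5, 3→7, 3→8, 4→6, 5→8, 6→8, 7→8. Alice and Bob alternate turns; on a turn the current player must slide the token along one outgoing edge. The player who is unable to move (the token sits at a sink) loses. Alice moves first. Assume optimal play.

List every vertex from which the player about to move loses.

4, 8

Classify positions by backward induction: terminal positions (no move available) are L. From any other position, the mover wins iff some move reaches an L.
Every edge goes from a vertex to one that appears earlier in the order 8, 7, 6, 5, 3, 4, 2, 1, so processing vertices in that order labels each vertex after all of its successors.
8: no outgoing edge → L
7: reaches L-position 8 → W
6: reaches L-position 8 → W
5: reaches L-position 8 → W
3: reaches L-position 8 → W
4: only reaches 6(W), which is W → L
2: reaches L-position 4 → W
1: reaches L-position 4 → W
Reading off the rows marked L gives the requested list; there are 2 such vertices.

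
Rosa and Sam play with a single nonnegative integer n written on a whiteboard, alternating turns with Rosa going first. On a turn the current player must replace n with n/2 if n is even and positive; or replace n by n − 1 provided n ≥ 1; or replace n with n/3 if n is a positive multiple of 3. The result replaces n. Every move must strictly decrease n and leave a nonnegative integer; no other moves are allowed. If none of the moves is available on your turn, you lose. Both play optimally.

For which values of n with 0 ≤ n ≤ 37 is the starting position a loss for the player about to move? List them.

0, 2, 5, 7, 9, 11, 13, 16, 19, 23, 25, 28, 30, 34, 36

Label each position W (a win for the player to move) or L (a loss). A position with no legal move is L; any other position is W exactly when some move reaches an L, and L when every move reaches a W.
n=0: no move → L
n=1: →0(L), so W
n=2: →1(W) only, which is W, so L
n=3: →2(L), so W
n=4: →2(L), so W
n=5: →4(W) only, which is W, so L
n=6: →2(L), so W
n=7: →6(W) only, which is W, so L
n=8: →7(L), so W
n=9: →3(W), 8(W) — all W, so L
n=10: →5(L), so W
n=11: →10(W) only, which is W, so L
n=12: →11(L), so W
n=13: →12(W) only, which is W, so L
n=14: →7(L), so W
n=15: →5(L), so W
n=16: →8(W), 15(W) — all W, so L
n=17: →16(L), so W
n=18: →9(L), so W
n=19: →18(W) only, which is W, so L
n=20: →19(L), so W
n=21: →7(L), so W
n=22: →11(L), so W
n=23: →22(W) only, which is W, so L
n=24: →23(L), so W
n=25: →24(W) only, which is W, so L
n=26: →13(L), so W
n=27: →9(L), so W
n=28: →14(W), 27(W) — all W, so L
n=29: →28(L), so W
n=30: →10(W), 15(W), 29(W) — all W, so L
n=31: →30(L), so W
n=32: →16(L), so W
n=33: →11(L), so W
n=34: →17(W), 33(W) — all W, so L
n=35: →34(L), so W
n=36: →12(W), 18(W), 35(W) — all W, so L
n=37: →36(L), so W
Reading off the rows marked L gives the requested list; there are 15 such values of n.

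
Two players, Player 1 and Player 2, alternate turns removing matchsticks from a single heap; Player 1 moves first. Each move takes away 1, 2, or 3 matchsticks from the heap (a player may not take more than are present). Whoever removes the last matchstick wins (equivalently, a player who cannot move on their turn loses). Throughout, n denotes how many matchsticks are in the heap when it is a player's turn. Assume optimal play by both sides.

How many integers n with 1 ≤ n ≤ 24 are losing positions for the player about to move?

6

Classify positions by backward induction: terminal positions (no move available) are L. From any other position, the mover wins iff some move reaches an L.
n=0: no move → L
n=1: →0(L), so W
n=2: →0(L), so W
n=3: →0(L), so W
n=4: →3(W), 2(W), 1(W) — all W, so L
n=5: →4(L), so W
n=6: →4(L), so W
n=7: →4(L), so W
n=8: →7(W), 6(W), 5(W) — all W, so L
n=9: →8(L), so W
n=10: →8(L), so W
n=11: →8(L), so W
n=12: →11(W), 10(W), 9(W) — all W, so L
n=13: →12(L), so W
n=14: →12(L), so W
n=15: →12(L), so W
n=16: →15(W), 14(W), 13(W) — all W, so L
n=17: →16(L), so W
n=18: →16(L), so W
n=19: →16(L), so W
n=20: →19(W), 18(W), 17(W) — all W, so L
n=21: →20(L), so W
n=22: →20(L), so W
n=23: →20(L), so W
n=24: →23(W), 22(W), 21(W) — all W, so L
L entries with 1 ≤ n ≤ 24 (n=0 is outside the asked range and is not counted): n = 4, 8, 12, 16, 20, 24; that makes 6.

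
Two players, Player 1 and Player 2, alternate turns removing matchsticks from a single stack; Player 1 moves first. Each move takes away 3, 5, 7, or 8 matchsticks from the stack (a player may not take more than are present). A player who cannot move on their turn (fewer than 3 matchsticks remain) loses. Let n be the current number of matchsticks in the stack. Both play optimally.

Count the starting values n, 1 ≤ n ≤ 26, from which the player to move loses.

8

Build the W/L table. Terminal = L. A non-terminal position is W if it has a move to some L; otherwise it is L.
n=0: no move → L
n=1: no move → L
n=2: no move → L
n=3: reaches L-position 0 → W
n=4: reaches L-position 1 → W
n=5: reaches L-position 2 → W
n=6: reaches L-position 1 → W
n=7: reaches L-position 2 → W
n=8: reaches L-position 1 → W
n=9: reaches L-position 2 → W
n=10: reaches L-position 2 → W
n=11: only reaches 8(W), 6(W), 4(W), 3(W), all W → L
n=12: only reaches 9(W), 7(W), 5(W), 4(W), all W → L
n=13: only reaches 10(W), 8(W), 6(W), 5(W), all W → L
n=14: reaches L-position 11 → W
n=15: reaches L-position 12 → W
n=16: reaches L-position 13 → W
n=17: reaches L-position 12 → W
n=18: reaches L-position 13 → W
n=19: reaches L-position 12 → W
n=20: reaches L-position 13 → W
n=21: reaches L-position 13 → W
n=22: only reaches 19(W), 17(W), 15(W), 14(W), all W → L
n=23: only reaches 20(W), 18(W), 16(W), 15(W), all W → L
n=24: only reaches 21(W), 19(W), 17(W), 16(W), all W → L
n=25: reaches L-position 22 → W
n=26: reaches L-position 23 → W
L entries with 1 ≤ n ≤ 26 (n=0 is outside the asked range and is not counted): n = 1, 2, 11, 12, 13, 22, 23, 24; that makes 8.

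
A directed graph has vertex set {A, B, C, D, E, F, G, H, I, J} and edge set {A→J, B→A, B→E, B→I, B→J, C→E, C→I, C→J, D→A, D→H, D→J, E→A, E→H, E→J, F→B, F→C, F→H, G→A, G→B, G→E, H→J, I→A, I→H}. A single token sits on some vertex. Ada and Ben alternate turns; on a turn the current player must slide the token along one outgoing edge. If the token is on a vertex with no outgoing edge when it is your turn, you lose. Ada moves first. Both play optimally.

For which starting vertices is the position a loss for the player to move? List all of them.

Compute win/loss labels from the base case upward. A position with no move is L. Any other position is W if it can reach an L in one move, else L.
Every edge goes from a vertex to one that appears earlier in the order J, H, A, I, E, C, D, B, F, G, so processing vertices in that order labels each vertex after all of its successors.
J: no outgoing edge → L
H: can move to J, which is L ⇒ W
A: can move to J, which is L ⇒ W
I: moves to A(W), H(W); every one is W ⇒ L
E: can move to J, which is L ⇒ W
C: can move to I, which is L ⇒ W
D: can move to J, which is L ⇒ W
B: can move to I, which is L ⇒ W
F: moves to B(W), C(W), H(W); every one is W ⇒ L
G: moves to B(W), E(W), A(W); every one is W ⇒ L
The losing starting vertices are exactly the entries labelled L in this table (4 of them).

F, G, I, J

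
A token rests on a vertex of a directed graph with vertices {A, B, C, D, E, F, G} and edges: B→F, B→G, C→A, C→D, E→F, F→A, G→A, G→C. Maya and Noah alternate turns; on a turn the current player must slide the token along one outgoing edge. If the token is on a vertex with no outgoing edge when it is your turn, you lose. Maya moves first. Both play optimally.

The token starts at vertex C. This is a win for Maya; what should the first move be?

Build the W/L table. Terminal = L. A non-terminal position is W if it has a move to some L; otherwise it is L.
Every edge goes from a vertex to one that appears earlier in the order D, A, C, G, F, E, B, so processing vertices in that order labels each vertex after all of its successors.
D: no outgoing edge → L
A: no outgoing edge → L
C: →A(L), so W
G: →A(L), so W
F: →A(L), so W
E: →F(W) only, which is W, so L
B: →F(W), G(W) — all W, so L
From C, the L positions reachable in one move are: A, D. Any move reaching one of these is winning.

Move to A.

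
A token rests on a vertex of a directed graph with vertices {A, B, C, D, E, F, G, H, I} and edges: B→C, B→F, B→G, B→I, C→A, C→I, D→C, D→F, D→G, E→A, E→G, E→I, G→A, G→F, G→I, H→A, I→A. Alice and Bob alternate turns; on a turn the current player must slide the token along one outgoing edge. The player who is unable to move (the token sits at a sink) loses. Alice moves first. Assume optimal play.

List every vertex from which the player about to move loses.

Positions with no move are L. A position that does have a move is losing for the player to move precisely when every available move leads to a winning position for the opponent. Fill in the labels:
Every edge goes from a vertex to one that appears earlier in the order A, F, I, H, G, C, B, D, E, so processing vertices in that order labels each vertex after all of its successors.
A: no outgoing edge → L
F: no outgoing edge → L
I: can move to A, which is L ⇒ W
H: can move to A, which is L ⇒ W
G: can move to F, which is L ⇒ W
C: can move to A, which is L ⇒ W
B: can move to F, which is L ⇒ W
D: can move to F, which is L ⇒ W
E: can move to A, which is L ⇒ W
The losing starting vertices are exactly the entries labelled L in this table (2 of them).

A, F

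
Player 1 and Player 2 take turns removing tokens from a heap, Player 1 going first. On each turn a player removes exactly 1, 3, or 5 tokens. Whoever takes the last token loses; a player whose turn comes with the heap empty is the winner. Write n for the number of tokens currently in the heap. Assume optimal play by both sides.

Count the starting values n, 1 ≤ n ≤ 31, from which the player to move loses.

Positions with no move are W. A position that does have a move is losing for the player to move precisely when every available move leads to a winning position for the opponent. Fill in the labels:
n=0: no move; the opponent has just taken the last token and therefore loses → W
n=1: the only move is to 0(W), a W ⇒ L
n=2: can move to 1, which is L ⇒ W
n=3: moves to 2(W), 0(W); every one is W ⇒ L
n=4: can move to 3, which is L ⇒ W
n=5: moves to 4(W), 2(W), 0(W); every one is W ⇒ L
n=6: can move to 5, which is L ⇒ W
n=7: moves to 6(W), 4(W), 2(W); every one is W ⇒ L
n=8: can move to 7, which is L ⇒ W
n=9: moves to 8(W), 6(W), 4(W); every one is W ⇒ L
n=10: can move to 9, which is L ⇒ W
n=11: moves to 10(W), 8(W), 6(W); every one is W ⇒ L
n=12: can move to 11, which is L ⇒ W
n=13: moves to 12(W), 10(W), 8(W); every one is W ⇒ L
n=14: can move to 13, which is L ⇒ W
n=15: moves to 14(W), 12(W), 10(W); every one is W ⇒ L
n=16: can move to 15, which is L ⇒ W
n=17: moves to 16(W), 14(W), 12(W); every one is W ⇒ L
n=18: can move to 17, which is L ⇒ W
n=19: moves to 18(W), 16(W), 14(W); every one is W ⇒ L
n=20: can move to 19, which is L ⇒ W
n=21: moves to 20(W), 18(W), 16(W); every one is W ⇒ L
n=22: can move to 21, which is L ⇒ W
n=23: moves to 22(W), 20(W), 18(W); every one is W ⇒ L
n=24: can move to 23, which is L ⇒ W
n=25: moves to 24(W), 22(W), 20(W); every one is W ⇒ L
n=26: can move to 25, which is L ⇒ W
n=27: moves to 26(W), 24(W), 22(W); every one is W ⇒ L
n=28: can move to 27, which is L ⇒ W
n=29: moves to 28(W), 26(W), 24(W); every one is W ⇒ L
n=30: can move to 29, which is L ⇒ W
n=31: moves to 30(W), 28(W), 26(W); every one is W ⇒ L
L entries with 1 ≤ n ≤ 31 (the range starts at n=1): n = 1, 3, 5, 7, 9, 11, 13, 15, 17, 19, 21, 23, 25, 27, 29, 31; that makes 16.

16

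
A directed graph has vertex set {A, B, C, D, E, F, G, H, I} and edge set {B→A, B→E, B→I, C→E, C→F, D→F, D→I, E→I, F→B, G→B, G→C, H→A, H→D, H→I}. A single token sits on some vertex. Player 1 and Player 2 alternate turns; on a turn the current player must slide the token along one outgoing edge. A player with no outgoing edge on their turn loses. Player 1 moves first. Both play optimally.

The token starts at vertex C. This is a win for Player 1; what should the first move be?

Move to F.

Label each position W (a win for the player to move) or L (a loss). A position with no legal move is L; any other position is W exactly when some move reaches an L, and L when every move reaches a W.
Every edge goes from a vertex to one that appears earlier in the order A, I, E, B, F, C, G, D, H, so processing vertices in that order labels each vertex after all of its successors.
A: no outgoing edge → L
I: no outgoing edge → L
E: →I(L), so W
B: →I(L), so W
F: →B(W) only, which is W, so L
C: →F(L), so W
G: →C(W), B(W) — all W, so L
D: →F(L), so W
H: →I(L), so W
From C, the L positions reachable in one move are: F.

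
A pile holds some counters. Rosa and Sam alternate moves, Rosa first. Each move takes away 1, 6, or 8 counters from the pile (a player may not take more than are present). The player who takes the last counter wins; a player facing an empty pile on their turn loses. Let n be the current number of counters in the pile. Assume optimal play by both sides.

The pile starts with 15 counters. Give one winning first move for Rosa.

Work bottom-up. With no move the player to move loses. Otherwise the position is W if at least one move leads to an L position for the opponent, and L if every move leads to a W.
n=0: no move → L
n=1: W (go to 0, an L position)
n=2: L (sole option 1(W) is W)
n=3: W (go to 2, an L position)
n=4: L (sole option 3(W) is W)
n=5: W (go to 4, an L position)
n=6: W (go to 0, an L position)
n=7: L (options 6(W), 1(W) are all W)
n=8: W (go to 7, an L position)
n=9: L (options 8(W), 3(W), 1(W) are all W)
n=10: W (go to 9, an L position)
n=11: L (options 10(W), 5(W), 3(W) are all W)
n=12: W (go to 11, an L position)
n=13: W (go to 7, an L position)
n=14: L (options 13(W), 8(W), 6(W) are all W)
n=15: W (go to 14, an L position)
From 15, the L positions reachable in one move are: 14, 9, 7. Any move reaching one of these is winning.

Remove 1, leaving 14.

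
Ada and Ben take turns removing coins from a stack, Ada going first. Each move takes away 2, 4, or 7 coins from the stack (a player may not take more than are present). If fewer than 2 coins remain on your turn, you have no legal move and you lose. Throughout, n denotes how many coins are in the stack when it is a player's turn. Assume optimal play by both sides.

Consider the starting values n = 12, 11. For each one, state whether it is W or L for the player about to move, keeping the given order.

12: L, 11: W

Classify positions by backward induction: terminal positions (no move available) are L. From any other position, the mover wins iff some move reaches an L.
n=0: no move → L
n=1: no move → L
n=2: W (go to 0, an L position)
n=3: W (go to 1, an L position)
n=4: W (go to 0, an L position)
n=5: W (go to 1, an L position)
n=6: L (options 4(W), 2(W) are all W)
n=7: W (go to 0, an L position)
n=8: W (go to 6, an L position)
n=9: L (options 7(W), 5(W), 2(W) are all W)
n=10: W (go to 6, an L position)
n=11: W (go to 9, an L position)
n=12: L (options 10(W), 8(W), 5(W) are all W)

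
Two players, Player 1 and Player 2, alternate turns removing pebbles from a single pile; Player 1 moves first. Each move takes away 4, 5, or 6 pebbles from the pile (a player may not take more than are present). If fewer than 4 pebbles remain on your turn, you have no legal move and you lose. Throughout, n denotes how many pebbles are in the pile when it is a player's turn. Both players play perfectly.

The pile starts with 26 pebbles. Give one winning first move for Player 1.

Build the W/L table. Terminal = L. A non-terminal position is W if it has a move to some L; otherwise it is L.
n=0: no move → L
n=1: no move → L
n=2: no move → L
n=3: no move → L
n=4: W (go to 0, an L position)
n=5: W (go to 1, an L position)
n=6: W (go to 2, an L position)
n=7: W (go to 3, an L position)
n=8: W (go to 3, an L position)
n=9: W (go to 3, an L position)
n=10: L (options 6(W), 5(W), 4(W) are all W)
n=11: L (options 7(W), 6(W), 5(W) are all W)
n=12: L (options 8(W), 7(W), 6(W) are all W)
n=13: L (options 9(W), 8(W), 7(W) are all W)
n=14: W (go to 10, an L position)
n=15: W (go to 11, an L position)
n=16: W (go to 12, an L position)
n=17: W (go to 13, an L position)
n=18: W (go to 13, an L position)
n=19: W (go to 13, an L position)
n=20: L (options 16(W), 15(W), 14(W) are all W)
n=21: L (options 17(W), 16(W), 15(W) are all W)
n=22: L (options 18(W), 17(W), 16(W) are all W)
n=23: L (options 19(W), 18(W), 17(W) are all W)
n=24: W (go to 20, an L position)
n=25: W (go to 21, an L position)
n=26: W (go to 22, an L position)
From 26, the L positions reachable in one move are: 22, 21, 20. Any move reaching one of these is winning.

Remove 4, leaving 22.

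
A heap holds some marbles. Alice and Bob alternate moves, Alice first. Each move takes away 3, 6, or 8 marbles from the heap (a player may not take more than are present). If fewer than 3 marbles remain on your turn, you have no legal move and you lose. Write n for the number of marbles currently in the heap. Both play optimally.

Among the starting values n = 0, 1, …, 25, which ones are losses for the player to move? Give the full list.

0, 1, 2, 11, 12, 13, 22, 23, 24

Use the standard recursion: the mover loses at a terminal position; elsewhere, the mover wins exactly when some move hands the opponent an L position.
n=0: no move → L
n=1: no move → L
n=2: no move → L
n=3: W (go to 0, an L position)
n=4: W (go to 1, an L position)
n=5: W (go to 2, an L position)
n=6: W (go to 0, an L position)
n=7: W (go to 1, an L position)
n=8: W (go to 2, an L position)
n=9: W (go to 1, an L position)
n=10: W (go to 2, an L position)
n=11: L (options 8(W), 5(W), 3(W) are all W)
n=12: L (options 9(W), 6(W), 4(W) are all W)
n=13: L (options 10(W), 7(W), 5(W) are all W)
n=14: W (go to 11, an L position)
n=15: W (go to 12, an L position)
n=16: W (go to 13, an L position)
n=17: W (go to 11, an L position)
n=18: W (go to 12, an L position)
n=19: W (go to 13, an L position)
n=20: W (go to 12, an L position)
n=21: W (go to 13, an L position)
n=22: L (options 19(W), 16(W), 14(W) are all W)
n=23: L (options 20(W), 17(W), 15(W) are all W)
n=24: L (options 21(W), 18(W), 16(W) are all W)
n=25: W (go to 22, an L position)
Reading off the rows marked L gives the requested list; there are 9 such values of n.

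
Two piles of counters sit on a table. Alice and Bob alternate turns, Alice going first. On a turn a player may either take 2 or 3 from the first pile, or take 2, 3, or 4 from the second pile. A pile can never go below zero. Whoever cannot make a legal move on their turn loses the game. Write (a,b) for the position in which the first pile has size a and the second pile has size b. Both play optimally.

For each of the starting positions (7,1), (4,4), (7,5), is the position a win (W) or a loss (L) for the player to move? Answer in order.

Label each position W (a win for the player to move) or L (a loss). A position with no legal move is L; any other position is W exactly when some move reaches an L, and L when every move reaches a W.
No move ever increases a pile, so every position that can arise here has a ≤ 7 and b ≤ 5; it is enough to label the cells with 0 ≤ a ≤ 7 and 0 ≤ b ≤ 5.
Every move lowers a or b (never raises either), so fill the grid row by row in increasing a, and left to right within a row: each cell's successors are then already labelled.
      b=0  b=1  b=2  b=3  b=4  b=5
a=0:    L    L    W    W    W    W
a=1:    L    L    W    W    W    W
a=2:    W    W    L    L    W    W
a=3:    W    W    L    L    W    W
a=4:    W    W    W    W    L    L
a=5:    L    L    W    W    W    W
a=6:    L    L    W    W    W    W
a=7:    W    W    L    L    W    W
Cells with no legal move (terminal, hence L): (0,0), (0,1), (1,0), (1,1).
The remaining L cells, each justified by listing all of its moves:
(2,2): moves to (0,2)(W), (2,0)(W); every one is W ⇒ L
(2,3): moves to (0,3)(W), (2,1)(W), (2,0)(W); every one is W ⇒ L
(3,2): moves to (1,2)(W), (0,2)(W), (3,0)(W); every one is W ⇒ L
(3,3): moves to (1,3)(W), (0,3)(W), (3,1)(W), (3,0)(W); every one is W ⇒ L
(4,4): moves to (2,4)(W), (1,4)(W), (4,2)(W), (4,1)(W), (4,0)(W); every one is W ⇒ L
(4,5): moves to (2,5)(W), (1,5)(W), (4,3)(W), (4,2)(W), (4,1)(W); every one is W ⇒ L
(5,0): moves to (3,0)(W), (2,0)(W); every one is W ⇒ L
(5,1): moves to (3,1)(W), (2,1)(W); every one is W ⇒ L
(6,0): moves to (4,0)(W), (3,0)(W); every one is W ⇒ L
(6,1): moves to (4,1)(W), (3,1)(W); every one is W ⇒ L
(7,2): moves to (5,2)(W), (4,2)(W), (7,0)(W); every one is W ⇒ L
(7,3): moves to (5,3)(W), (4,3)(W), (7,1)(W), (7,0)(W); every one is W ⇒ L
Every other cell has at least one move into one of the L cells above, so it is W.
(7,1): the move to (5,1) reaches an L cell, so W
(4,4): one of the L cells justified above, so L
(7,5): the move to (4,5) reaches an L cell, so W

(7,1): W, (4,4): L, (7,5): W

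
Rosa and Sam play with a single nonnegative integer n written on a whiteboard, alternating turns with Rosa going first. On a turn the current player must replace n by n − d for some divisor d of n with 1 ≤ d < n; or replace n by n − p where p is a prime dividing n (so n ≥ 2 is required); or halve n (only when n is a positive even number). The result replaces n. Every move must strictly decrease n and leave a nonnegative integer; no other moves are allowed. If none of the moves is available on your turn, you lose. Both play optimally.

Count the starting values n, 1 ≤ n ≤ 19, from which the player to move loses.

4

Compute win/loss labels from the base case upward. A position with no move is L. Any other position is W if it can reach an L in one move, else L.
n=0: no move → L
n=1: no move → L
n=2: W (go to 0, an L position)
n=3: W (go to 0, an L position)
n=4: L (options 2(W), 3(W) are all W)
n=5: W (go to 0, an L position)
n=6: W (go to 4, an L position)
n=7: W (go to 0, an L position)
n=8: W (go to 4, an L position)
n=9: L (options 6(W), 8(W) are all W)
n=10: W (go to 9, an L position)
n=11: W (go to 0, an L position)
n=12: W (go to 9, an L position)
n=13: W (go to 0, an L position)
n=14: L (options 7(W), 12(W), 13(W) are all W)
n=15: W (go to 14, an L position)
n=16: W (go to 14, an L position)
n=17: W (go to 0, an L position)
n=18: W (go to 9, an L position)
n=19: W (go to 0, an L position)
L entries with 1 ≤ n ≤ 19 (n=0 is outside the asked range and is not counted): n = 1, 4, 9, 14; that makes 4.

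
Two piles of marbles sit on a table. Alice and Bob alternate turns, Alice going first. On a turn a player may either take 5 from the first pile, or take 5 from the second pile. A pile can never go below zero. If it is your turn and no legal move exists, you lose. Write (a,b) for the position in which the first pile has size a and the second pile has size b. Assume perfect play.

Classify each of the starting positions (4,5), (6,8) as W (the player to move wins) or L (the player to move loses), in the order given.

Build the W/L table. Terminal = L. A non-terminal position is W if it has a move to some L; otherwise it is L.
No move ever increases a pile, so every position that can arise here has a ≤ 6 and b ≤ 8; it is enough to label the cells with 0 ≤ a ≤ 6 and 0 ≤ b ≤ 8.
Every move lowers a or b (never raises either), so fill the grid row by row in increasing a, and left to right within a row: each cell's successors are then already labelled.
      b=0  b=1  b=2  b=3  b=4  b=5  b=6  b=7  b=8
a=0:    L    L    L    L    L    W    W    W    W
a=1:    L    L    L    L    L    W    W    W    W
a=2:    L    L    L    L    L    W    W    W    W
a=3:    L    L    L    L    L    W    W    W    W
a=4:    L    L    L    L    L    W    W    W    W
a=5:    W    W    W    W    W    L    L    L    L
a=6:    W    W    W    W    W    L    L    L    L
Cells with no legal move (terminal, hence L): (0,0), (0,1), (0,2), (0,3), (0,4), (1,0), (1,1), (1,2), (1,3), (1,4), (2,0), (2,1), (2,2), (2,3), (2,4), (3,0), (3,1), (3,2), (3,3), (3,4), (4,0), (4,1), (4,2), (4,3), (4,4).
The remaining L cells, each justified by listing all of its moves:
(5,5): →(0,5)(W), (5,0)(W) — all W, so L
(5,6): →(0,6)(W), (5,1)(W) — all W, so L
(5,7): →(0,7)(W), (5,2)(W) — all W, so L
(5,8): →(0,8)(W), (5,3)(W) — all W, so L
(6,5): →(1,5)(W), (6,0)(W) — all W, so L
(6,6): →(1,6)(W), (6,1)(W) — all W, so L
(6,7): →(1,7)(W), (6,2)(W) — all W, so L
(6,8): →(1,8)(W), (6,3)(W) — all W, so L
Every other cell has at least one move into one of the L cells above, so it is W.
(4,5): the move to (4,0) reaches an L cell, so W
(6,8): one of the L cells justified above, so L

(4,5): W, (6,8): L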